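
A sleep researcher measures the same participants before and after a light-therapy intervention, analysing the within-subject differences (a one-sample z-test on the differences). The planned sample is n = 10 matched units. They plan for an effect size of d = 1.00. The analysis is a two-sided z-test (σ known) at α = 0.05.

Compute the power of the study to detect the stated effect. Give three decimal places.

Noncentrality parameter: δ = d·√n = 1.00 × √10 = 3.1623
Critical value for a two-sided test at α = 0.05: z_{α/2} = 1.960.
Power = Φ(δ − 1.960) + Φ(−δ − 1.960) = Φ(1.202) + Φ(-5.122) = 0.8854 + 0.0000 = 0.8854.

Power ≈ 0.885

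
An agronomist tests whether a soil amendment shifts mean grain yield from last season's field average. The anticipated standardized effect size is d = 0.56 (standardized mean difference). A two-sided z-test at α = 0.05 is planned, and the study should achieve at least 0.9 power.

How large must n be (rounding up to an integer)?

n = 34

Set Φ(δ − 1.960) = 0.9; then δ − 1.960 = Φ⁻¹(0.9) = 1.282, giving δ = 3.242.
(The Φ(−δ − z_{α/2}) term is vanishingly small for δ > 0 and is dropped in the standard sample-size formula.)
δ = d·√n ⇒ n = (δ/d)² = (3.242 / 0.56)² = 33.51.
Round up to the next whole unit.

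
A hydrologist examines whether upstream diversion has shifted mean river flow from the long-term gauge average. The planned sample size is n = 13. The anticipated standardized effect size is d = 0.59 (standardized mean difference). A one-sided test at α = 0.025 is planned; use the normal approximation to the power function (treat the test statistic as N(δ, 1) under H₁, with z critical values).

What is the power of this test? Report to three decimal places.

Power ≈ 0.566

Noncentrality parameter: δ = d·√n = 0.59 × √13 = 2.1273
Critical value for a one-sided test at α = 0.025: z_α = 1.960.
Power = P(Z > 1.960 − δ) = Φ(0.167) = 0.5664.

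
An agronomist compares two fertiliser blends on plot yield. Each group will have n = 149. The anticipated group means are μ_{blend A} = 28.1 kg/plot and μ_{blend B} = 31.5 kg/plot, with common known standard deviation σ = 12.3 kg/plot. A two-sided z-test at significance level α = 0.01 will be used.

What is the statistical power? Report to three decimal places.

Power ≈ 0.425

Standardized effect: d = |μ_{blend A} − μ_{blend B}| / σ = |28.1 − 31.5| / 12.3 = 0.2764
Noncentrality parameter: δ = d·√(n/2) = 0.2764 × √(149/2) = 2.3859
Two-sided α = 0.01 → critical value z_{0.005} = 2.576.
Power = Φ(δ − 2.576) + Φ(−δ − 2.576) = Φ(-0.190) + Φ(-4.962) = 0.4247 + 0.0000 = 0.4247.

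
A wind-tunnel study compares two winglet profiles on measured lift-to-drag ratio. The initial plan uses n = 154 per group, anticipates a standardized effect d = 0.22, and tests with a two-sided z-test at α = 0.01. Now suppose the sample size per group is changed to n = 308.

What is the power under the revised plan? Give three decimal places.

With n = 308 per group: δ = d·√(n/2) = 0.22 × √(308/2) = 2.7301. Critical value z_{0.005} = 2.576.
Revised power = Φ(δ − 2.576) + Φ(−δ − 2.576) = Φ(0.154) + Φ(-5.306) = 0.5613 + 0.0000 = 0.5613.

Power ≈ 0.561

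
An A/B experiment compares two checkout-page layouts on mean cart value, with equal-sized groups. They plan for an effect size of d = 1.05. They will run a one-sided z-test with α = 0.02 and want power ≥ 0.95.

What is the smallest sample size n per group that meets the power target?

Set Φ(δ − 2.054) = 0.95; then δ − 2.054 = Φ⁻¹(0.95) = 1.645, giving δ = 3.699.
δ = d·√(n/2) ⇒ n = 2(δ/d)² = 2 × (3.699 / 1.05)² = 24.82.
Rounding up, n = 25 per group.

n = 25 per group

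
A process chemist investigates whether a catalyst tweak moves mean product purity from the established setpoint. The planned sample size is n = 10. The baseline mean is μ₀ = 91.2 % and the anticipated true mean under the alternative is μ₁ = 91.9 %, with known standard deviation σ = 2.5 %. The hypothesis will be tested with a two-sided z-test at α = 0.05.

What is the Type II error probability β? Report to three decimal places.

β ≈ 0.856

Standardized effect: d = |μ₁ − μ₀| / σ = |91.9 − 91.2| / 2.5 = 0.2800
Noncentrality parameter: δ = d·√n = 0.2800 × √10 = 0.8854
Critical value for a two-sided test at α = 0.05: z_{α/2} = 1.960.
Power = Φ(δ − 1.960) + Φ(−δ − 1.960) = Φ(-1.075) + Φ(-2.845) = 0.1413 + 0.0022 = 0.1435.
Type II error: β = 1 − power = 1 − 0.1435 = 0.8565.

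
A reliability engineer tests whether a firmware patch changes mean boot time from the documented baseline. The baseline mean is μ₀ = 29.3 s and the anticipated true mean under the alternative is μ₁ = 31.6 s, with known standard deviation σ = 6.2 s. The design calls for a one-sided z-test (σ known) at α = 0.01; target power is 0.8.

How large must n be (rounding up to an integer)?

n = 73

Standardized effect: d = |μ₁ − μ₀| / σ = |31.6 − 29.3| / 6.2 = 0.3710
Set Φ(δ − 2.326) = 0.8; then δ − 2.326 = Φ⁻¹(0.8) = 0.842, giving δ = 3.168.
δ = d·√n ⇒ n = (δ/d)² = (3.168 / 0.3710)² = 72.93.
Rounding up, n = 73.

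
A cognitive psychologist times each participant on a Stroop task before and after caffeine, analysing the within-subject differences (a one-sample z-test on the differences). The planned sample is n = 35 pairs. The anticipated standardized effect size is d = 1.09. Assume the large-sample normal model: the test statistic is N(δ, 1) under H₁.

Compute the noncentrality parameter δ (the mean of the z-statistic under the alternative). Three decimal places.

δ ≈ 6.449

The noncentrality parameter scales effect size by the design's sample-size factor: δ = d·√n = 1.09 × √35 = 6.4485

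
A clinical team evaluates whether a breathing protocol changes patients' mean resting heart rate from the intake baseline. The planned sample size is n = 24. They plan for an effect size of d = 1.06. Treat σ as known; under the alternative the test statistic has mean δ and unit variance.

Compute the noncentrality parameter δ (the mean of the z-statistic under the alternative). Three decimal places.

The noncentrality parameter scales effect size by the design's sample-size factor: δ = d·√n = 1.06 × √24 = 5.1929

δ ≈ 5.193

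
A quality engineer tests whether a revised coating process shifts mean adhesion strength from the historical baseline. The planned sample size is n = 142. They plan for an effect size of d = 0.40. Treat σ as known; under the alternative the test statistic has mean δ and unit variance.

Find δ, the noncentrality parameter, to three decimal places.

The noncentrality parameter scales effect size by the design's sample-size factor: δ = d·√n = 0.40 × √142 = 4.7666

δ ≈ 4.767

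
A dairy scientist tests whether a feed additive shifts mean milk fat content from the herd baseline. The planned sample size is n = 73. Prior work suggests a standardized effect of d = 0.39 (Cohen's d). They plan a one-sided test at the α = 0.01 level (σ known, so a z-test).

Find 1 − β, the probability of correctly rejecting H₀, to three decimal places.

Noncentrality parameter: δ = d·√n = 0.39 × √73 = 3.3322
One-sided α = 0.01 → critical value z_{0.01} = 2.326.
Power = P(Z > 2.326 − δ) = Φ(1.006) = 0.8427.

Power ≈ 0.843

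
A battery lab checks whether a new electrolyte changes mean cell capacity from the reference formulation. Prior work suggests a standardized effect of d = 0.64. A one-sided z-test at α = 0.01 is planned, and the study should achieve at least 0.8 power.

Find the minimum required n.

n = 25

For power 0.8 need Φ(δ − z_{0.01}) = 0.8, so δ = z_{0.01} + z_{0.20} = 2.326 + 0.842 = 3.168.
δ = d·√n ⇒ n = (δ/d)² = (3.168 / 0.64)² = 24.50.
Round up to the next whole unit.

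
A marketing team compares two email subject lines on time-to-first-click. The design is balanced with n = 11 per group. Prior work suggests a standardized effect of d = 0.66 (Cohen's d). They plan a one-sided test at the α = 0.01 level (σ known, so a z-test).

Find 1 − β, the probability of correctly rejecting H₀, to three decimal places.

Noncentrality parameter: λ = d·√(n/2) = 0.66 × √(11/2) = 1.5478
One-sided α = 0.01 → critical value z_{0.01} = 2.326.
Power = Φ(λ − 2.326) = Φ(-0.779) = 0.2181.

Power ≈ 0.218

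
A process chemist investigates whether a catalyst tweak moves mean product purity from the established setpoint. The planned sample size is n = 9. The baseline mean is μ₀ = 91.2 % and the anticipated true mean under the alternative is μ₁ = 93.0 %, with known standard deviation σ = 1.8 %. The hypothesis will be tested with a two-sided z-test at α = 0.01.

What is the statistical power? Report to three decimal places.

Power ≈ 0.664

Standardized effect: d = |μ₁ − μ₀| / σ = |93.0 − 91.2| / 1.8 = 1.0000
Noncentrality parameter: δ = d·√n = 1.0000 × √9 = 3.0000
Critical value for a two-sided test at α = 0.01: z_{α/2} = 2.576.
Power = Φ(δ − 2.576) + Φ(−δ − 2.576) = Φ(0.424) + Φ(-5.576) = 0.6643 + 0.0000 = 0.6643.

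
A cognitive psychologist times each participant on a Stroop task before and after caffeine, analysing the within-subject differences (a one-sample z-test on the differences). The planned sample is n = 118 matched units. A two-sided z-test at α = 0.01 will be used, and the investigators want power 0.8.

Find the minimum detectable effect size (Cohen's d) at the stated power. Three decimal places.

Need Φ(δ − 2.576) = 0.8, so δ = 2.576 + 0.842 = 3.417.
(Lower-tail contribution to power is negligible for δ > 0.)
δ = d·√n ⇒ d = δ/√n = 3.417/√118 = 0.3146.

d ≈ 0.315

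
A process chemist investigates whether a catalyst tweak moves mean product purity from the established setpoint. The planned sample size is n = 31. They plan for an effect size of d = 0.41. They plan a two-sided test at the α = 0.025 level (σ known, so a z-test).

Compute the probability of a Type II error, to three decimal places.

Noncentrality parameter: δ = d·√n = 0.41 × √31 = 2.2828
Two-sided α = 0.025 → critical value z_{0.0125} = 2.241.
Power = Φ(δ − 2.241) + Φ(−δ − 2.241) = Φ(0.041) + Φ(-4.524) = 0.5165 + 0.0000 = 0.5165.
Type II error: β = 1 − power = 1 − 0.5165 = 0.4835.

β ≈ 0.483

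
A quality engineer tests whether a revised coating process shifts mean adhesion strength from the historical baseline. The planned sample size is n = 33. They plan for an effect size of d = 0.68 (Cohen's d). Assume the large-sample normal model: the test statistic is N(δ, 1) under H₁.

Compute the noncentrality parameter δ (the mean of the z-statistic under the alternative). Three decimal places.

δ ≈ 3.906

δ = d·√n = 0.68 × √33 = 3.9063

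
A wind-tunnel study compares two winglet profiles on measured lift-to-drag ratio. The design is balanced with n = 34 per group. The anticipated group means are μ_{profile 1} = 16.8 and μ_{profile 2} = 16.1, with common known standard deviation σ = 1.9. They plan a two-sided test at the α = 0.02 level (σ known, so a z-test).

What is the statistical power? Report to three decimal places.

Power ≈ 0.210

Standardized effect: d = |μ_{profile 1} − μ_{profile 2}| / σ = |16.8 − 16.1| / 1.9 = 0.3684
Noncentrality parameter: δ = d·√(n/2) = 0.3684 × √(34/2) = 1.5190
Two-sided α = 0.02 → critical value z_{0.01} = 2.326.
Power = Φ(δ − 2.326) + Φ(−δ − 2.326) = Φ(-0.807) + Φ(-3.845) = 0.2097 + 0.0001 = 0.2098.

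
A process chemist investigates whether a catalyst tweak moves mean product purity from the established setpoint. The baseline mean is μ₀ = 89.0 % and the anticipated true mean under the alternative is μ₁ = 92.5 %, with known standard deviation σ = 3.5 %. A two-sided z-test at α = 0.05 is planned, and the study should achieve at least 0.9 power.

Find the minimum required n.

Standardized effect: d = |μ₁ − μ₀| / σ = |92.5 − 89.0| / 3.5 = 1.0000
Set Φ(δ − 1.960) = 0.9; then δ − 1.960 = Φ⁻¹(0.9) = 1.282, giving δ = 3.242.
(The Φ(−δ − z_{α/2}) term is vanishingly small for δ > 0 and is dropped in the standard sample-size formula.)
δ = d·√n ⇒ n = (δ/d)² = (3.242 / 1.0000)² = 10.51.
Round up to the next whole unit.

n = 11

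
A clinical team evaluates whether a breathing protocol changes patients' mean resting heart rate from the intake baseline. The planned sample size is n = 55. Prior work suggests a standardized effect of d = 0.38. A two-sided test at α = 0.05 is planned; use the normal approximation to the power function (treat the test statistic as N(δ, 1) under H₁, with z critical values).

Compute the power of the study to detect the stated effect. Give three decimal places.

Noncentrality parameter: δ = d·√n = 0.38 × √55 = 2.8182
Critical value for a two-sided test at α = 0.05: z_{α/2} = 1.960.
Power = Φ(δ − 1.960) + Φ(−δ − 1.960) = Φ(0.858) + Φ(-4.778) = 0.8046 + 0.0000 = 0.8046.

Power ≈ 0.805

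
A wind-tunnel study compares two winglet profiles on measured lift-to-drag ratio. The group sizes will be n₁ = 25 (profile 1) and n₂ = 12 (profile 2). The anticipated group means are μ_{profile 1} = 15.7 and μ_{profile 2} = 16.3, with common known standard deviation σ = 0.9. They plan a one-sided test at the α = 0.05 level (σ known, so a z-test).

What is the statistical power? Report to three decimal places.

Standardized effect: d = |μ_{profile 1} − μ_{profile 2}| / σ = |15.7 − 16.3| / 0.9 = 0.6667
Noncentrality parameter: δ = d / √(1/n₁ + 1/n₂) = 0.6667 / √(1/25 + 1/12) = 1.8983
Critical value for a one-sided test at α = 0.05: z_α = 1.645.
Power = Φ(δ − 1.645) = Φ(0.253) = 0.6000.

Power ≈ 0.600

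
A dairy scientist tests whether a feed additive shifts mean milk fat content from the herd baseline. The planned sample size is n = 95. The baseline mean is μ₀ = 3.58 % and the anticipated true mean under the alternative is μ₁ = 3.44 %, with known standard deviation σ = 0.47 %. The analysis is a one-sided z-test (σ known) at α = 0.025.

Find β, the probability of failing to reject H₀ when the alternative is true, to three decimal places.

Standardized effect: d = |μ₁ − μ₀| / σ = |3.44 − 3.58| / 0.47 = 0.2979
Noncentrality parameter: δ = d·√n = 0.2979 × √95 = 2.9033
One-sided α = 0.025 → critical value z_{0.025} = 1.960.
Power = P(Z > 1.960 − δ) = Φ(0.943) = 0.8272.
Type II error: β = 1 − power = 1 − 0.8272 = 0.1728.

β ≈ 0.173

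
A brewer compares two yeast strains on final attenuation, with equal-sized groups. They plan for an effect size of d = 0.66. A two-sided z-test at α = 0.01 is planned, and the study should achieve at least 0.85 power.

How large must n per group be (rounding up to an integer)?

Set Φ(δ − 2.576) = 0.85; then δ − 2.576 = Φ⁻¹(0.85) = 1.036, giving δ = 3.612.
(Ignoring the negligible lower-tail rejection probability gives the usual closed-form inversion.)
δ = d·√(n/2) ⇒ n = 2(δ/d)² = 2 × (3.612 / 0.66)² = 59.91.
Rounding up, n = 60 per group.

n = 60 per group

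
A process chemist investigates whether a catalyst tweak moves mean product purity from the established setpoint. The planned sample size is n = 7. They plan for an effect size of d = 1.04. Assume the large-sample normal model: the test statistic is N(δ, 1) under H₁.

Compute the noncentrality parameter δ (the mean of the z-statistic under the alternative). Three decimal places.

δ ≈ 2.752

δ = d·√n = 1.04 × √7 = 2.7516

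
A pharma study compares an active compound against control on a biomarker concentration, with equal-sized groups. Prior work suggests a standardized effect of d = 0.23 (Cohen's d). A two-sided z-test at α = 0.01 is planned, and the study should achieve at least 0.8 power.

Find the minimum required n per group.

For power 0.8 need Φ(δ − z_{0.005}) = 0.8, so δ = z_{0.005} + z_{0.20} = 2.576 + 0.842 = 3.417.
(For δ > 0 the lower-tail rejection region contributes negligibly to power, so the one-term inversion is standard.)
δ = d·√(n/2) ⇒ n = 2(δ/d)² = 2 × (3.417 / 0.23)² = 441.55.
Rounding up, n = 442 per group.

n = 442 per group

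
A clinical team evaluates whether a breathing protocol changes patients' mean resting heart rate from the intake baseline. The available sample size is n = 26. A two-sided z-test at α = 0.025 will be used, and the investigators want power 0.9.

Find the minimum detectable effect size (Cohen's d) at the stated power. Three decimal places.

d ≈ 0.691

Required noncentrality: δ = z_{0.0125} + z_{0.10} = 2.241 + 1.282 = 3.523.
(The second rejection-region term Φ(−δ − z_{α/2}) is negligible and dropped.)
δ = d·√n ⇒ d = δ/√n = 3.523/√26 = 0.6909.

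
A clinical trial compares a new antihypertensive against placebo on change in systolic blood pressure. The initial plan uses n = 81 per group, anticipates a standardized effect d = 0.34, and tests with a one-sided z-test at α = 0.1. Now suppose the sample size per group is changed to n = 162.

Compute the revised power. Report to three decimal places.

Power ≈ 0.962

With n = 162 per group: δ = d·√(n/2) = 0.34 × √(162/2) = 3.0600. Critical value z_{0.1} = 1.282.
Revised power = Φ(δ − 1.282) = Φ(1.778) = 0.9623.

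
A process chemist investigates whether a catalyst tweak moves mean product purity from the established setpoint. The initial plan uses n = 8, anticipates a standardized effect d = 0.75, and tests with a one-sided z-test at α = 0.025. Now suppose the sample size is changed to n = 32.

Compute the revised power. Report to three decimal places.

Power ≈ 0.989

With n = 32: δ = d·√n = 0.75 × √32 = 4.2426. Critical value z_{0.025} = 1.960.
Revised power = Φ(δ − 1.960) = Φ(2.283) = 0.9888.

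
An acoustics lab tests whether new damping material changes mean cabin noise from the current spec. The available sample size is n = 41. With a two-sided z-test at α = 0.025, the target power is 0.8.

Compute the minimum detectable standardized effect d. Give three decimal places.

Need Φ(δ − 2.241) = 0.8, so δ = 2.241 + 0.842 = 3.083.
(The second rejection-region term Φ(−δ − z_{α/2}) is negligible and dropped.)
δ = d·√n ⇒ d = δ/√n = 3.083/√41 = 0.4815.

d ≈ 0.481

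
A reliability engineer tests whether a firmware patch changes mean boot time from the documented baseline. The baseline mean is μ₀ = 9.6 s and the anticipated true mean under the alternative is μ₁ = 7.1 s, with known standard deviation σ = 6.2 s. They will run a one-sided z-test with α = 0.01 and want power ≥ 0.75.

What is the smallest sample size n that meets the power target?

Standardized effect: d = |μ₁ − μ₀| / σ = |7.1 − 9.6| / 6.2 = 0.4032
Set Φ(δ − 2.326) = 0.75; then δ − 2.326 = Φ⁻¹(0.75) = 0.674, giving δ = 3.001.
δ = d·√n ⇒ n = (δ/d)² = (3.001 / 0.4032)² = 55.38.
Rounding up, n = 56.

n = 56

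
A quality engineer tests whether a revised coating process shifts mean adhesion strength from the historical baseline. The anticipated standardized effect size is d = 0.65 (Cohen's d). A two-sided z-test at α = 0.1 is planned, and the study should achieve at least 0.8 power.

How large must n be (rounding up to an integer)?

n = 15

Set Φ(δ − 1.645) = 0.8; then δ − 1.645 = Φ⁻¹(0.8) = 0.842, giving δ = 2.486.
(Ignoring the negligible lower-tail rejection probability gives the usual closed-form inversion.)
δ = d·√n ⇒ n = (δ/d)² = (2.486 / 0.65)² = 14.63.
Round up to the next whole unit.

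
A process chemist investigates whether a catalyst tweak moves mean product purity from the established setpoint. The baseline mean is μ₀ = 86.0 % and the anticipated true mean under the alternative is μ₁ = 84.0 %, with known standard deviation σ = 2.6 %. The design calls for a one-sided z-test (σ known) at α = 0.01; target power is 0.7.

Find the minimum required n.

Standardized effect: d = |μ₁ − μ₀| / σ = |84.0 − 86.0| / 2.6 = 0.7692
Set Φ(δ − 2.326) = 0.7; then δ − 2.326 = Φ⁻¹(0.7) = 0.524, giving δ = 2.851.
δ = d·√n ⇒ n = (δ/d)² = (2.851 / 0.7692)² = 13.73.
Rounding up, n = 14.

n = 14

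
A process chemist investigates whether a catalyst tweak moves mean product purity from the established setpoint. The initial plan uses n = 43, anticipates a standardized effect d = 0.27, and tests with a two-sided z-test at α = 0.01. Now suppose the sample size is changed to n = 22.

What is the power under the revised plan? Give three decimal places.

Power ≈ 0.095

With n = 22: δ = d·√n = 0.27 × √22 = 1.2664. Critical value z_{0.005} = 2.576.
Revised power = Φ(δ − 2.576) + Φ(−δ − 2.576) = Φ(-1.309) + Φ(-3.842) = 0.0952 + 0.0001 = 0.0953.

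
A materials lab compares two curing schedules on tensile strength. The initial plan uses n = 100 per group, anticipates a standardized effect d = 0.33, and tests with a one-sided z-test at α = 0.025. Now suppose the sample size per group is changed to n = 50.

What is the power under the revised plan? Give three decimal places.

Power ≈ 0.378

With n = 50 per group: δ = d·√(n/2) = 0.33 × √(50/2) = 1.6500. Critical value z_{0.025} = 1.960.
Revised power = P(Z > 1.960 − δ) = Φ(-0.310) = 0.3783.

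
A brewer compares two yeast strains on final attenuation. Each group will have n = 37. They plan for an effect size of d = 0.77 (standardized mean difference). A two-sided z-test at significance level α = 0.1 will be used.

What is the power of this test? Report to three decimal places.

Noncentrality parameter: δ = d·√(n/2) = 0.77 × √(37/2) = 3.3119
Critical value for a two-sided test at α = 0.1: z_{α/2} = 1.645.
Power = Φ(δ − 1.645) + Φ(−δ − 1.645) = Φ(1.667) + Φ(-4.957) = 0.9522 + 0.0000 = 0.9522.

Power ≈ 0.952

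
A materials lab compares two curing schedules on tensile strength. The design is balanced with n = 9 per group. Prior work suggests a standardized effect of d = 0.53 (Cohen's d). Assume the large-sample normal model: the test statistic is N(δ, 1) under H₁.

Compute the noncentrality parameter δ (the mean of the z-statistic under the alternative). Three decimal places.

δ ≈ 1.124

δ = d·√(n/2) = 0.53 × √(9/2) = 1.1243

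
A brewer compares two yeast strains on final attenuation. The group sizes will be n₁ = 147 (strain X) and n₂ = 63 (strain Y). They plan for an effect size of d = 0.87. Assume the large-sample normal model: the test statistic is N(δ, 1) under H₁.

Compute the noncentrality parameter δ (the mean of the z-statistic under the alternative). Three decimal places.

δ ≈ 5.777

δ = d / √(1/n₁ + 1/n₂) = 0.87 / √(1/147 + 1/63) = 5.7775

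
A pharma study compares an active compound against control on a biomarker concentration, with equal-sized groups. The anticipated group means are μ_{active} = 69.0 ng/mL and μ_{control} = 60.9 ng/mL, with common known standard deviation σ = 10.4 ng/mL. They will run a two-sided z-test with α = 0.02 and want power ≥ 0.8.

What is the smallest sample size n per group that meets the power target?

n = 34 per group

Standardized effect: d = |μ_{active} − μ_{control}| / σ = |69.0 − 60.9| / 10.4 = 0.7788
For power 0.8 need Φ(δ − z_{0.01}) = 0.8, so δ = z_{0.01} + z_{0.20} = 2.326 + 0.842 = 3.168.
(The Φ(−δ − z_{α/2}) term is vanishingly small for δ > 0 and is dropped in the standard sample-size formula.)
δ = d·√(n/2) ⇒ n = 2(δ/d)² = 2 × (3.168 / 0.7788)² = 33.09.
Round up to the next whole unit.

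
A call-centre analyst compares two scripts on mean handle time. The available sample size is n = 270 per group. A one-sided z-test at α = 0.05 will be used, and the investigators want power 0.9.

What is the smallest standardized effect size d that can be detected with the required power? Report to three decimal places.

d ≈ 0.252

Need Φ(δ − 1.645) = 0.9, so δ = 1.645 + 1.282 = 2.926.
δ = d·√(n/2) ⇒ d = δ/√(n/2) = 2.926/√(270/2) = 0.2519.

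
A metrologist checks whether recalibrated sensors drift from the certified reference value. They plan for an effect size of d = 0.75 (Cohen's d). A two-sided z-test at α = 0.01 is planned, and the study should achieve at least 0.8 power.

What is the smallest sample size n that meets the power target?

For power 0.8 need Φ(δ − z_{0.005}) = 0.8, so δ = z_{0.005} + z_{0.20} = 2.576 + 0.842 = 3.417.
(The Φ(−δ − z_{α/2}) term is vanishingly small for δ > 0 and is dropped in the standard sample-size formula.)
δ = d·√n ⇒ n = (δ/d)² = (3.417 / 0.75)² = 20.76.
Rounding up, n = 21.

n = 21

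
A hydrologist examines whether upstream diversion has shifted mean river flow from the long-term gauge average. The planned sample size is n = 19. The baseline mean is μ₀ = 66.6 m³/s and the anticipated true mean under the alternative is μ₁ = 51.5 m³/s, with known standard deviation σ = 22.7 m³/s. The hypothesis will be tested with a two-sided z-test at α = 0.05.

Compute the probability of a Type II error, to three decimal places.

β ≈ 0.174

Standardized effect: d = |μ₁ − μ₀| / σ = |51.5 − 66.6| / 22.7 = 0.6652
Noncentrality parameter: δ = d·√n = 0.6652 × √19 = 2.8995
Two-sided α = 0.05 → critical value z_{0.025} = 1.960.
Power = Φ(δ − 1.960) + Φ(−δ − 1.960) = Φ(0.940) + Φ(-4.859) = 0.8263 + 0.0000 = 0.8263.
Type II error: β = 1 − power = 1 − 0.8263 = 0.1737.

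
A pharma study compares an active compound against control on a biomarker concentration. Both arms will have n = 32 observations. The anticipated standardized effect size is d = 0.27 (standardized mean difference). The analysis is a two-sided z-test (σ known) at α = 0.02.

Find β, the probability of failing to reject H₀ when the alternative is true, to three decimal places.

β ≈ 0.893

Noncentrality parameter: δ = d·√(n/2) = 0.27 × √(32/2) = 1.0800
Critical value for a two-sided test at α = 0.02: z_{α/2} = 2.326.
Power = Φ(δ − 2.326) + Φ(−δ − 2.326) = Φ(-1.246) + Φ(-3.406) = 0.1063 + 0.0003 = 0.1066.
Type II error: β = 1 − power = 1 − 0.1066 = 0.8934.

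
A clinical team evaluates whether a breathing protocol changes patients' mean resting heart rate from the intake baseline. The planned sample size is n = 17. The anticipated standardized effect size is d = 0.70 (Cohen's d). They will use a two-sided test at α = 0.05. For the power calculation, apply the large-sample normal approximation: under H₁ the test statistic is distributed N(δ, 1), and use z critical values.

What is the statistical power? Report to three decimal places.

Noncentrality parameter: δ = d·√n = 0.70 × √17 = 2.8862
Critical value for a two-sided test at α = 0.05: z_{α/2} = 1.960.
Power = Φ(δ − 1.960) + Φ(−δ − 1.960) = Φ(0.926) + Φ(-4.846) = 0.8228 + 0.0000 = 0.8228.

Power ≈ 0.823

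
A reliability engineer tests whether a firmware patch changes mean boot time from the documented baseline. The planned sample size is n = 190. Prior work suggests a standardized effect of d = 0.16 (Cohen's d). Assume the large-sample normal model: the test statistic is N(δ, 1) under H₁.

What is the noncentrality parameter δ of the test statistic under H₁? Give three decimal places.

δ = d·√n = 0.16 × √190 = 2.2054

δ ≈ 2.205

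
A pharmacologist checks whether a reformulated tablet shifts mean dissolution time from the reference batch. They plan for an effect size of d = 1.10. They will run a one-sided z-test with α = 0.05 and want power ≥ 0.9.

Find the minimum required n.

Set Φ(δ − 1.645) = 0.9; then δ − 1.645 = Φ⁻¹(0.9) = 1.282, giving δ = 2.926.
δ = d·√n ⇒ n = (δ/d)² = (2.926 / 1.10)² = 7.08.
Rounding up, n = 8.

n = 8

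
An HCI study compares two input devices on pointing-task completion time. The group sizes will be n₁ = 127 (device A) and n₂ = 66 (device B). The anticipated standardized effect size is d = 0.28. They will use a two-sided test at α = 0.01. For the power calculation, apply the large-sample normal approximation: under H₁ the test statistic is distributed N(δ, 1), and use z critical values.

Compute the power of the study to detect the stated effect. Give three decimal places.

Power ≈ 0.233

Noncentrality parameter: δ = d / √(1/n₁ + 1/n₂) = 0.28 / √(1/127 + 1/66) = 1.8452
Critical value for a two-sided test at α = 0.01: z_{α/2} = 2.576.
Power = Φ(δ − 2.576) + Φ(−δ − 2.576) = Φ(-0.731) + Φ(-4.421) = 0.2325 + 0.0000 = 0.2325.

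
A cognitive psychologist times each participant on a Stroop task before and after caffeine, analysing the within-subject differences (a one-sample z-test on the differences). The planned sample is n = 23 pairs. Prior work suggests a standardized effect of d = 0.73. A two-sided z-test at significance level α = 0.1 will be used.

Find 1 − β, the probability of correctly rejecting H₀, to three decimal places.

Noncentrality parameter: δ = d·√n = 0.73 × √23 = 3.5010
Critical value for a two-sided test at α = 0.1: z_{α/2} = 1.645.
Power = Φ(δ − 1.645) + Φ(−δ − 1.645) = Φ(1.856) + Φ(-5.146) = 0.9683 + 0.0000 = 0.9683.

Power ≈ 0.968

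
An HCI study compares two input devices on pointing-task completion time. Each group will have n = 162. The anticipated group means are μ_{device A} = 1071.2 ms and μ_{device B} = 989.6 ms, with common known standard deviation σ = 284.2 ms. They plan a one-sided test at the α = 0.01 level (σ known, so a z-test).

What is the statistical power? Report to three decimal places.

Power ≈ 0.602

Standardized effect: d = |μ_{device A} − μ_{device B}| / σ = |1071.2 − 989.6| / 284.2 = 0.2871
Noncentrality parameter: δ = d·√(n/2) = 0.2871 × √(162/2) = 2.5841
Critical value for a one-sided test at α = 0.01: z_α = 2.326.
Power = Φ(δ − 2.326) = Φ(0.258) = 0.6017.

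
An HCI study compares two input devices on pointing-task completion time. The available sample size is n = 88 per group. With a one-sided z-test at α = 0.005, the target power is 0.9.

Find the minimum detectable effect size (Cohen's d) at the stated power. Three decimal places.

Need Φ(δ − 2.576) = 0.9, so δ = 2.576 + 1.282 = 3.857.
δ = d·√(n/2) ⇒ d = δ/√(n/2) = 3.857/√(88/2) = 0.5815.

d ≈ 0.582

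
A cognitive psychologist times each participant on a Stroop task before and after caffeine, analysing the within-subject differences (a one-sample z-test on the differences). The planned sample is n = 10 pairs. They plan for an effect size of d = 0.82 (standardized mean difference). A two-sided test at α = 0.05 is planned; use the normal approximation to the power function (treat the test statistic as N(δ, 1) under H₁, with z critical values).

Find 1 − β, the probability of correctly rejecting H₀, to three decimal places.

Noncentrality parameter: δ = d·√n = 0.82 × √10 = 2.5931
Two-sided α = 0.05 → critical value z_{0.025} = 1.960.
Power = Φ(δ − 1.960) + Φ(−δ − 1.960) = Φ(0.633) + Φ(-4.553) = 0.7367 + 0.0000 = 0.7367.

Power ≈ 0.737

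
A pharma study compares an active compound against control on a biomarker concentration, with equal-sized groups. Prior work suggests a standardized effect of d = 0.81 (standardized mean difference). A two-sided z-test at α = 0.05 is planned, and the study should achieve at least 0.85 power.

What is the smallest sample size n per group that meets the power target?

Set Φ(δ − 1.960) = 0.85; then δ − 1.960 = Φ⁻¹(0.85) = 1.036, giving δ = 2.996.
(Ignoring the negligible lower-tail rejection probability gives the usual closed-form inversion.)
δ = d·√(n/2) ⇒ n = 2(δ/d)² = 2 × (2.996 / 0.81)² = 27.37.
Round up to the next whole unit.

n = 28 per group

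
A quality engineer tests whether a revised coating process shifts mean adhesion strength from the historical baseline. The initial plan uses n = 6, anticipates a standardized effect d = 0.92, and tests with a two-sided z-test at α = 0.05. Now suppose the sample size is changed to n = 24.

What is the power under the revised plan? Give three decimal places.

Power ≈ 0.995

With n = 24: δ = d·√n = 0.92 × √24 = 4.5071. Critical value z_{0.025} = 1.960.
Revised power = Φ(δ − 1.960) + Φ(−δ − 1.960) = Φ(2.547) + Φ(-6.467) = 0.9946 + 0.0000 = 0.9946.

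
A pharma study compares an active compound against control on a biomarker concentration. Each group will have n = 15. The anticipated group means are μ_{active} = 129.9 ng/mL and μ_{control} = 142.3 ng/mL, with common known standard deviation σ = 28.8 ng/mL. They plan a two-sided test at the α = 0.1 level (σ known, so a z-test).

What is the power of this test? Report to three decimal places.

Power ≈ 0.323

Standardized effect: d = |μ_{active} − μ_{control}| / σ = |129.9 − 142.3| / 28.8 = 0.4306
Noncentrality parameter: δ = d·√(n/2) = 0.4306 × √(15/2) = 1.1791
Two-sided α = 0.1 → critical value z_{0.05} = 1.645.
Power = Φ(δ − 1.645) + Φ(−δ − 1.645) = Φ(-0.466) + Φ(-2.824) = 0.3207 + 0.0024 = 0.3231.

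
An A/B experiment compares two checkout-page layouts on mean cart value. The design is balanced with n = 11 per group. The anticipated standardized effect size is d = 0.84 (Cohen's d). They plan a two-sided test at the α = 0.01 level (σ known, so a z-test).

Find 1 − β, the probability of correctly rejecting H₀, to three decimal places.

Noncentrality parameter: δ = d·√(n/2) = 0.84 × √(11/2) = 1.9700
Critical value for a two-sided test at α = 0.01: z_{α/2} = 2.576.
Power = Φ(δ − 2.576) + Φ(−δ − 2.576) = Φ(-0.606) + Φ(-4.546) = 0.2723 + 0.0000 = 0.2723.

Power ≈ 0.272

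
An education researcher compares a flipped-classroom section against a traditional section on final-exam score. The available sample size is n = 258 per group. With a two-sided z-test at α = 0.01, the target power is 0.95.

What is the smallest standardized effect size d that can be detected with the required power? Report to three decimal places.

d ≈ 0.372

Required noncentrality: δ = z_{0.005} + z_{0.05} = 2.576 + 1.645 = 4.221.
(The second rejection-region term Φ(−δ − z_{α/2}) is negligible and dropped.)
δ = d·√(n/2) ⇒ d = δ/√(n/2) = 4.221/√(258/2) = 0.3716.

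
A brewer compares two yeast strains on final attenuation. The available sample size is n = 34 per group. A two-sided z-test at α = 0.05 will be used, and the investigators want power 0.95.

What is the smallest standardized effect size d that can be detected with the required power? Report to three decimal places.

d ≈ 0.874

Required noncentrality: δ = z_{0.025} + z_{0.05} = 1.960 + 1.645 = 3.605.
(The second rejection-region term Φ(−δ − z_{α/2}) is negligible and dropped.)
δ = d·√(n/2) ⇒ d = δ/√(n/2) = 3.605/√(34/2) = 0.8743.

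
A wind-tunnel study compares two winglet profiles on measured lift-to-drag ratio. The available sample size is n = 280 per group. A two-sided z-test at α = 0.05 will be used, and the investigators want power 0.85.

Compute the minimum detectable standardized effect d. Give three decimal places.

d ≈ 0.253

Need Φ(δ − 1.960) = 0.85, so δ = 1.960 + 1.036 = 2.996.
(Lower-tail contribution to power is negligible for δ > 0.)
δ = d·√(n/2) ⇒ d = δ/√(n/2) = 2.996/√(280/2) = 0.2532.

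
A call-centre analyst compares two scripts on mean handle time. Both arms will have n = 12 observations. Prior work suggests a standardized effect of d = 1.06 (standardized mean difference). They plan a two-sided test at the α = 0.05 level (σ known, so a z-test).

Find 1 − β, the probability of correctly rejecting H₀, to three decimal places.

Power ≈ 0.738

Noncentrality parameter: λ = d·√(n/2) = 1.06 × √(12/2) = 2.5965
Critical value for a two-sided test at α = 0.05: z_{α/2} = 1.960.
Power = Φ(λ − 1.960) + Φ(−λ − 1.960) = Φ(0.636) + Φ(-4.556) = 0.7378 + 0.0000 = 0.7378.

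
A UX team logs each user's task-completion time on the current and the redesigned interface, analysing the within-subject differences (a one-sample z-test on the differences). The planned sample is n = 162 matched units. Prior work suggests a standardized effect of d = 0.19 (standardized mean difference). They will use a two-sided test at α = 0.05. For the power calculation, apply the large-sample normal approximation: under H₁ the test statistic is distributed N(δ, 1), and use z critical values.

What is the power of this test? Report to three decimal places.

Power ≈ 0.677

Noncentrality parameter: δ = d·√n = 0.19 × √162 = 2.4183
Two-sided α = 0.05 → critical value z_{0.025} = 1.960.
Power = Φ(δ − 1.960) + Φ(−δ − 1.960) = Φ(0.458) + Φ(-4.378) = 0.6766 + 0.0000 = 0.6767.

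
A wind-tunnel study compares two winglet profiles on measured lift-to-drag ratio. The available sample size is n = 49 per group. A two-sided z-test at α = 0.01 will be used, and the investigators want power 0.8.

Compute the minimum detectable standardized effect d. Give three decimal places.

Required noncentrality: δ = z_{0.005} + z_{0.20} = 2.576 + 0.842 = 3.417.
(Lower-tail contribution to power is negligible for δ > 0.)
δ = d·√(n/2) ⇒ d = δ/√(n/2) = 3.417/√(49/2) = 0.6904.

d ≈ 0.690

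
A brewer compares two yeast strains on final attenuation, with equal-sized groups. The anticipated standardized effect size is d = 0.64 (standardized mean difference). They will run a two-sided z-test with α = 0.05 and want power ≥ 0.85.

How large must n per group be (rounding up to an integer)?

n = 44 per group

Set Φ(δ − 1.960) = 0.85; then δ − 1.960 = Φ⁻¹(0.85) = 1.036, giving δ = 2.996.
(Ignoring the negligible lower-tail rejection probability gives the usual closed-form inversion.)
δ = d·√(n/2) ⇒ n = 2(δ/d)² = 2 × (2.996 / 0.64)² = 43.84.
Round up to the next whole unit.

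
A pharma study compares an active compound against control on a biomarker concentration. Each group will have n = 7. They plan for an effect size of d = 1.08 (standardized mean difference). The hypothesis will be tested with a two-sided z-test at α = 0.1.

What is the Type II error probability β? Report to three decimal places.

β ≈ 0.353

Noncentrality parameter: λ = d·√(n/2) = 1.08 × √(7/2) = 2.0205
Critical value for a two-sided test at α = 0.1: z_{α/2} = 1.645.
Power = Φ(λ − 1.645) + Φ(−λ − 1.645) = Φ(0.376) + Φ(-3.665) = 0.6464 + 0.0001 = 0.6465.
Type II error: β = 1 − power = 1 − 0.6465 = 0.3535.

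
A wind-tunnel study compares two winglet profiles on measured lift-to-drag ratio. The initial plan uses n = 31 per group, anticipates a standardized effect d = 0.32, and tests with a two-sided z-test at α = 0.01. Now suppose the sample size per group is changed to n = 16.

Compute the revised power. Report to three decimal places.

Power ≈ 0.048

With n = 16 per group: δ = d·√(n/2) = 0.32 × √(16/2) = 0.9051. Critical value z_{0.005} = 2.576.
Revised power = Φ(δ − 2.576) + Φ(−δ − 2.576) = Φ(-1.671) + Φ(-3.481) = 0.0474 + 0.0002 = 0.0476.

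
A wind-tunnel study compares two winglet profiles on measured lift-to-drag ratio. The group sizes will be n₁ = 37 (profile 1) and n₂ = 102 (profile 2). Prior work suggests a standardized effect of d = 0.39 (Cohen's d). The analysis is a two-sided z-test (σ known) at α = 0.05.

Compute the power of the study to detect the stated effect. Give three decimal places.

Power ≈ 0.529

Noncentrality parameter: δ = d / √(1/n₁ + 1/n₂) = 0.39 / √(1/37 + 1/102) = 2.0322
Two-sided α = 0.05 → critical value z_{0.025} = 1.960.
Power = Φ(δ − 1.960) + Φ(−δ − 1.960) = Φ(0.072) + Φ(-3.992) = 0.5288 + 0.0000 = 0.5288.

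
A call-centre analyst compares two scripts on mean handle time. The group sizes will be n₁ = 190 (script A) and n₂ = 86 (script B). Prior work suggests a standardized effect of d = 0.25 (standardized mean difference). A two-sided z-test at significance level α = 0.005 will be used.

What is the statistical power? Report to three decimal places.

Noncentrality parameter: δ = d / √(1/n₁ + 1/n₂) = 0.25 / √(1/190 + 1/86) = 1.9236
Two-sided α = 0.005 → critical value z_{0.0025} = 2.807.
Power = Φ(δ − 2.807) + Φ(−δ − 2.807) = Φ(-0.883) + Φ(-4.731) = 0.1885 + 0.0000 = 0.1885.

Power ≈ 0.188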